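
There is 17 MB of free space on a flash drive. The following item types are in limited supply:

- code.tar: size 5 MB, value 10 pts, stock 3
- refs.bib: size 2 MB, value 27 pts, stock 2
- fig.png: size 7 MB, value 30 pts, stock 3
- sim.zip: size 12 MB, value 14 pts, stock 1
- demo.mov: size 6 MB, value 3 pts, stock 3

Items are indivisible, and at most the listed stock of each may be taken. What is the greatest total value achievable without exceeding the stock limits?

94 pts

Top feasible selections:
- 1×code.tar + 2×refs.bib + 1×fig.png: size 16, value 94
- 1×refs.bib + 2×fig.png: size 16, value 87
- 2×refs.bib + 1×fig.png + 1×demo.mov: size 17, value 87
- 2×refs.bib + 1×fig.png: size 11, value 84
Best: 94 pts.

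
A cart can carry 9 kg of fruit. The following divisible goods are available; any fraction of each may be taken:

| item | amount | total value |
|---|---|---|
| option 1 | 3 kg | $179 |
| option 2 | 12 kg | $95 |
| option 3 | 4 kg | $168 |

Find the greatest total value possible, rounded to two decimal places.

362.83

Take in order of value per unit:
- option 1 (179/3 per unit): all 3 → value 179, running total 179.00
- option 3 (168/4 per unit): all 4 → value 168, running total 347.00
- option 2 (95/12 per unit): 2 of 12 → value 2×95/12 = 15.8333, running total 362.83
Total 362.83.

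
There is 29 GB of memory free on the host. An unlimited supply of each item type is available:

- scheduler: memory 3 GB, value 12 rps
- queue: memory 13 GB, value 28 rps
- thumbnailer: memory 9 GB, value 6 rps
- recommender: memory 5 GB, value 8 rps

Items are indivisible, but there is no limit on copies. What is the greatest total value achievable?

108 rps

Best value-per-unit is scheduler at 12/3, and filling with it alone uses memory 9×3=27. No mix of the others beats 9×12 = 108.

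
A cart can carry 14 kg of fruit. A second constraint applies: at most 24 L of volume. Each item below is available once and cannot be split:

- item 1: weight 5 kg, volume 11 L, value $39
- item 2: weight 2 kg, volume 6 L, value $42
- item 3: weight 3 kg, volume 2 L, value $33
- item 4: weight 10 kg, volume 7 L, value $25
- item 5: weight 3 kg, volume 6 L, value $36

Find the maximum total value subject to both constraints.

$117

Feasible sets respecting both limits:
- item 1+item 2+item 5: weight 10, volume 23, value 117
- item 1+item 2+item 3: weight 10, volume 19, value 114
- item 2+item 3+item 5: weight 8, volume 14, value 111
Best: $117.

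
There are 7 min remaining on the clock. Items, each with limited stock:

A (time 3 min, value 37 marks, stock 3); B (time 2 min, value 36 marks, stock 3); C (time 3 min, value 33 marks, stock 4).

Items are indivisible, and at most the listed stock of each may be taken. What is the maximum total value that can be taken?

109 marks

Top feasible selections:
- 1×A + 2×B: time 7, value 109
- 3×B: time 6, value 108
- 2×B + 1×C: time 7, value 105
- 2×A: time 6, value 74
Best: 109 marks.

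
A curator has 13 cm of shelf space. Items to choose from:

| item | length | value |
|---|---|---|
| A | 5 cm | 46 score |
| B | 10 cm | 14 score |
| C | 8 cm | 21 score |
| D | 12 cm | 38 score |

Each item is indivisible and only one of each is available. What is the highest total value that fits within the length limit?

67 score

Check high-value combinations within 13 cm:
- A+C: length 5+8=13, value 46+21=67
- A: length 5, value 46
- D: length 12, value 38
- C: length 8, value 21
- B: length 10, value 14
Best: 67 score.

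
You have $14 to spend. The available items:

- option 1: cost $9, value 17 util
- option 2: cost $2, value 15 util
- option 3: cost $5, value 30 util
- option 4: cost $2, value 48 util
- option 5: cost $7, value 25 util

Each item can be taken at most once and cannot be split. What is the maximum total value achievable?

Check high-value combinations within $14:
- option 3+option 4+option 5: cost 5+2+7=14, value 30+48+25=103
- option 2+option 3+option 4: cost 2+5+2=9, value 15+30+48=93
- option 2+option 4+option 5: cost 2+2+7=11, value 15+48+25=88
Best: 103 util.

103 util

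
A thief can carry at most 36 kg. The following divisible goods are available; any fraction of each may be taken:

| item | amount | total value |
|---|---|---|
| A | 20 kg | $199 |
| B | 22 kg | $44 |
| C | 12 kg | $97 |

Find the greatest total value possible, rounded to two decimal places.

Take in order of value per unit:
- A (199/20 per unit): all 20 → value 199, running total 199.00
- C (97/12 per unit): all 12 → value 97, running total 296.00
- B (44/22 per unit): 4 of 22 → value 4×44/22 = 8.0000, running total 304.00
Total 304.00.

304.00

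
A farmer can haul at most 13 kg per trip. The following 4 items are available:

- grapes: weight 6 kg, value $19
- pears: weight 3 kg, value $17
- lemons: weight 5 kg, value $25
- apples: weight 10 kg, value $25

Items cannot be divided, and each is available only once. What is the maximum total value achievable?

$44

Check high-value combinations within 13 kg:
- grapes+lemons: weight 6+5=11, value 19+25=44
- pears+lemons: weight 3+5=8, value 17+25=42
- pears+apples: weight 3+10=13, value 17+25=42
- grapes+pears: weight 6+3=9, value 19+17=36
Best: $44.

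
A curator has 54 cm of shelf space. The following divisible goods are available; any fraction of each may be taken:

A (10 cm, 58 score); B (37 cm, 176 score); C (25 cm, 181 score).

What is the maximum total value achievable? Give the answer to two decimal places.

Take in order of value per unit:
- C (181/25 per unit): all 25 → value 181, running total 181.00
- A (58/10 per unit): all 10 → value 58, running total 239.00
- B (176/37 per unit): 19 of 37 → value 19×176/37 = 90.3784, running total 329.38
Total 329.38.

329.38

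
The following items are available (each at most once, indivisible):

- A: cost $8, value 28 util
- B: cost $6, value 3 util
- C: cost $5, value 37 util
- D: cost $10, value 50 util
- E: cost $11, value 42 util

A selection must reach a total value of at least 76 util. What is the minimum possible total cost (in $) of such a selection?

Subsets with value ≥ 76, sorted by total cost:
- C+D: cost 15, value 87
- C+E: cost 16, value 79
- A+D: cost 18, value 78
- D+E: cost 21, value 92
Minimum cost: 15 $.

15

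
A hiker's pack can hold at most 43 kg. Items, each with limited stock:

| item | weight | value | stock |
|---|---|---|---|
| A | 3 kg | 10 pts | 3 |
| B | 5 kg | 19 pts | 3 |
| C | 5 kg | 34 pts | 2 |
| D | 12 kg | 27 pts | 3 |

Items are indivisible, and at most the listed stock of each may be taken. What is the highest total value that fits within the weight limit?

172 pts

Top feasible selections:
- 2×A + 3×B + 2×C + 1×D: weight 43, value 172
- 3×A + 2×B + 2×C + 1×D: weight 41, value 163
- 1×A + 3×B + 2×C + 1×D: weight 40, value 162
- 3×A + 3×B + 2×C: weight 34, value 155
Best: 172 pts.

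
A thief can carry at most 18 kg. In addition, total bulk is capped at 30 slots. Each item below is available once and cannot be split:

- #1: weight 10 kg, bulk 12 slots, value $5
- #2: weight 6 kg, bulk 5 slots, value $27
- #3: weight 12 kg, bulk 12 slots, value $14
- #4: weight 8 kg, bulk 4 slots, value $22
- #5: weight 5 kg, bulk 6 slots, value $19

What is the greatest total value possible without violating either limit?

Feasible sets respecting both limits:
- #2+#4: weight 14, bulk 9, value 49
- #2+#5: weight 11, bulk 11, value 46
- #2+#3: weight 18, bulk 17, value 41
Best: $49.

$49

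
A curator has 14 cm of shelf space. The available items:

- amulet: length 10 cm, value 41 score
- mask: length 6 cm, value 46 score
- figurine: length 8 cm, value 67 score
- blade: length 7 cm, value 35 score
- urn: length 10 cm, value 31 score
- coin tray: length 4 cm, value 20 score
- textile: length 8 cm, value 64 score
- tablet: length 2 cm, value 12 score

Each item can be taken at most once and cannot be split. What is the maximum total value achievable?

113 score

Check high-value combinations within 14 cm:
- mask+figurine: length 6+8=14, value 46+67=113
- mask+textile: length 6+8=14, value 46+64=110
- figurine+coin tray+tablet: length 8+4+2=14, value 67+20+12=99
- coin tray+textile+tablet: length 4+8+2=14, value 20+64+12=96
Best: 113 score.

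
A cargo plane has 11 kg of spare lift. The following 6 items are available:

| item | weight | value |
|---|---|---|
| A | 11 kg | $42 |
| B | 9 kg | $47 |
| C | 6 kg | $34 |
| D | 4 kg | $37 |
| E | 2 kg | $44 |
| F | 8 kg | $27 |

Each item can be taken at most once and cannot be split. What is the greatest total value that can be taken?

Check high-value combinations within 11 kg:
- B+E: weight 9+2=11, value 47+44=91
- D+E: weight 4+2=6, value 37+44=81
- C+E: weight 6+2=8, value 34+44=78
- C+D: weight 6+4=10, value 34+37=71
Best: $91.

$91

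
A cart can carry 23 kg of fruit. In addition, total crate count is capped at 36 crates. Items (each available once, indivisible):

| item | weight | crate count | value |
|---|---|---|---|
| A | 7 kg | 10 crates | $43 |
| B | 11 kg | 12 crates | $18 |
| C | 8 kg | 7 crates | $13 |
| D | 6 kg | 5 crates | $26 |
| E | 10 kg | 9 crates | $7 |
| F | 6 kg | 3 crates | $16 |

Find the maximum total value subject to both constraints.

Feasible sets respecting both limits:
- A+D+F: weight 19, crate count 18, value 85
- A+C+D: weight 21, crate count 22, value 82
- A+D+E: weight 23, crate count 24, value 76
- A+C+F: weight 21, crate count 20, value 72
Best: $85.

$85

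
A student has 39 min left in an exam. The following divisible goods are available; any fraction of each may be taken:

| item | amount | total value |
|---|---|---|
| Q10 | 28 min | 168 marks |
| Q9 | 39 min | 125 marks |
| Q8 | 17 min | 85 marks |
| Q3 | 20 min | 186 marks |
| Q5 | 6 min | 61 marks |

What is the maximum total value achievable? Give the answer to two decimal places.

325.00

Take in order of value per unit:
- Q5 (61/6 per unit): all 6 → value 61, running total 61.00
- Q3 (186/20 per unit): all 20 → value 186, running total 247.00
- Q10 (168/28 per unit): 13 of 28 → value 13×168/28 = 78.0000, running total 325.00
Total 325.00.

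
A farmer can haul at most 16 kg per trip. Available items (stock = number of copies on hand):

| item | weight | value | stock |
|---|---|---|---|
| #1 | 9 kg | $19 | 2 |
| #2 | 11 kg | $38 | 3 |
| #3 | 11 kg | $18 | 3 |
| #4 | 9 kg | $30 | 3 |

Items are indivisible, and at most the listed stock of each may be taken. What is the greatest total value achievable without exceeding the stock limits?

Top feasible selections:
- 1×#2: weight 11, value 38
- 1×#4: weight 9, value 30
- 1×#1: weight 9, value 19
- 1×#3: weight 11, value 18
Best: $38.

$38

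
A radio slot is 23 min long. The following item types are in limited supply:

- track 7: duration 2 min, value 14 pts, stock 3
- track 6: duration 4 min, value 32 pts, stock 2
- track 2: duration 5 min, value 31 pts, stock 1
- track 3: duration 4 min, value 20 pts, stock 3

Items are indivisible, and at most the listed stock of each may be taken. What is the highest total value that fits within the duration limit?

157 pts

Best selections within duration 23 and stock limits:
- 3×track 7 + 2×track 6 + 1×track 2 + 1×track 3: duration 23, value 157
- 1×track 7 + 2×track 6 + 1×track 2 + 2×track 3: duration 23, value 149
Best: 157 pts.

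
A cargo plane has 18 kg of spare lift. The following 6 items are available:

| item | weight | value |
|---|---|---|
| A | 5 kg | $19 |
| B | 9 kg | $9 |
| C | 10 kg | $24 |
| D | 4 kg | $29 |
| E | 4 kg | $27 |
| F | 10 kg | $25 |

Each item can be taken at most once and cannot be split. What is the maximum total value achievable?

Check high-value combinations within 18 kg:
- D+E+F: weight 4+4+10=18, value 29+27+25=81
- C+D+E: weight 10+4+4=18, value 24+29+27=80
- A+D+E: weight 5+4+4=13, value 19+29+27=75
- B+D+E: weight 9+4+4=17, value 9+29+27=65
- A+B+D: weight 5+9+4=18, value 19+9+29=57
Best: $81.

$81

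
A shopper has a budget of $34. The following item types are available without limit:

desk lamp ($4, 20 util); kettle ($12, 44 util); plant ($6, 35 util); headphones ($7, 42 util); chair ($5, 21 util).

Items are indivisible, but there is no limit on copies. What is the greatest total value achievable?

Best value-per-unit is headphones at 42/7; filling with it alone gives 4×42 = 168.
Optimal mix: 1×plant + 4×headphones → cost 34, value 203.

203 util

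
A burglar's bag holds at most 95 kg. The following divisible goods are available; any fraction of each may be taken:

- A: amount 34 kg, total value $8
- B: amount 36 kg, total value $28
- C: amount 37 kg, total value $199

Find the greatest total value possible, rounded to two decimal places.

Take in order of value per unit:
- C (199/37 per unit): all 37 → value 199, running total 199.00
- B (28/36 per unit): all 36 → value 28, running total 227.00
- A (8/34 per unit): 22 of 34 → value 22×8/34 = 5.1765, running total 232.18
Total 232.18.

232.18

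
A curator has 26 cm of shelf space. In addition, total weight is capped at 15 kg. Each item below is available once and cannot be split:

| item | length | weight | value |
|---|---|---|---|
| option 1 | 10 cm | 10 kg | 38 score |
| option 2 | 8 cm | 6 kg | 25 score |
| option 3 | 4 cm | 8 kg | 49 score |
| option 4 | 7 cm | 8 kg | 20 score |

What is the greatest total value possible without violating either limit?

74 score

Feasible sets respecting both limits:
- option 2+option 3: length 12, weight 14, value 74
- option 3: length 4, weight 8, value 49
- option 2+option 4: length 15, weight 14, value 45
- option 1: length 10, weight 10, value 38
Best: 74 score.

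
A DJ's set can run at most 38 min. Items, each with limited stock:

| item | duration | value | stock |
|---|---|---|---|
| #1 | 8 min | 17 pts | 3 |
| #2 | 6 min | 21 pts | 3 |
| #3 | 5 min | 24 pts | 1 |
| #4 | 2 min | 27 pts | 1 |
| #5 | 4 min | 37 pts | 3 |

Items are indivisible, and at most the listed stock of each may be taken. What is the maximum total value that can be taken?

Best selections within duration 38 and stock limits:
- 3×#2 + 1×#3 + 1×#4 + 3×#5: duration 37, value 225
- 2×#2 + 1×#3 + 1×#4 + 3×#5: duration 31, value 204
Best: 225 pts.

225 pts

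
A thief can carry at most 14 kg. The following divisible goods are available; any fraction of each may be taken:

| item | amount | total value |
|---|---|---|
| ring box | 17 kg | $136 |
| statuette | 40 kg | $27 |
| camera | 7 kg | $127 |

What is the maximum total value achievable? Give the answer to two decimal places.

Take in order of value per unit:
- camera (127/7 per unit): all 7 → value 127, running total 127.00
- ring box (136/17 per unit): 7 of 17 → value 7×136/17 = 56.0000, running total 183.00
Total 183.00.

183.00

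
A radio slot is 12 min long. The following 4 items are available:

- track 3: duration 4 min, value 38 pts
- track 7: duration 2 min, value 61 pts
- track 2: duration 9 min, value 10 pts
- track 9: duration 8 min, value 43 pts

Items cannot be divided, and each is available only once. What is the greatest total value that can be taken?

Check high-value combinations within 12 min:
- track 7+track 9: duration 2+8=10, value 61+43=104
- track 3+track 7: duration 4+2=6, value 38+61=99
- track 3+track 9: duration 4+8=12, value 38+43=81
- track 7+track 2: duration 2+9=11, value 61+10=71
Best: 104 pts.

104 pts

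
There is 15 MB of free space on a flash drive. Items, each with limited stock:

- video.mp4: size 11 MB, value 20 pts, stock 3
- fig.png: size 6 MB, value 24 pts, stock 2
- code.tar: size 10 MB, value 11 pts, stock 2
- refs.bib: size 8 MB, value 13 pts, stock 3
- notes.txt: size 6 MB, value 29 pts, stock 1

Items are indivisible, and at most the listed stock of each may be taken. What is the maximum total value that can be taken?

Best selections within size 15 and stock limits:
- 1×fig.png + 1×notes.txt: size 12, value 53
- 2×fig.png: size 12, value 48
- 1×refs.bib + 1×notes.txt: size 14, value 42
Best: 53 pts.

53 pts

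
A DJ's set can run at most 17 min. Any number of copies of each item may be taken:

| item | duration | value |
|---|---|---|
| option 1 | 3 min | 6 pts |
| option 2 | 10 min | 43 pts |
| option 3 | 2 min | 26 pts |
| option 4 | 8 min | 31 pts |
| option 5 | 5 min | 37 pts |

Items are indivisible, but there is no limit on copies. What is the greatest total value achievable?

208 pts

Best value-per-unit is option 3 at 26/2, and filling with it alone uses duration 8×2=16. No mix of the others beats 8×26 = 208.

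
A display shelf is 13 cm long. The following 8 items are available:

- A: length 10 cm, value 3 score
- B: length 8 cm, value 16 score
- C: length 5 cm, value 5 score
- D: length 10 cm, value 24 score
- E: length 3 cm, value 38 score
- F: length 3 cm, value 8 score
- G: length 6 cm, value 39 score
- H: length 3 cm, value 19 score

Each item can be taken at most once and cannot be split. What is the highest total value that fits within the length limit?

Check high-value combinations within 13 cm:
- E+G+H: length 3+6+3=12, value 38+39+19=96
- E+F+G: length 3+3+6=12, value 38+8+39=85
- E+G: length 3+6=9, value 38+39=77
- F+G+H: length 3+6+3=12, value 8+39+19=66
Best: 96 score.

96 score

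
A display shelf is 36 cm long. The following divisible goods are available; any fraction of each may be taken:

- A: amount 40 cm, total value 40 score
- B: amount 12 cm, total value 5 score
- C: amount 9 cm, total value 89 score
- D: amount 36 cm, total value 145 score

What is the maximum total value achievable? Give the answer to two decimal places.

Take in order of value per unit:
- C (89/9 per unit): all 9 → value 89, running total 89.00
- D (145/36 per unit): 27 of 36 → value 27×145/36 = 108.7500, running total 197.75
Total 197.75.

197.75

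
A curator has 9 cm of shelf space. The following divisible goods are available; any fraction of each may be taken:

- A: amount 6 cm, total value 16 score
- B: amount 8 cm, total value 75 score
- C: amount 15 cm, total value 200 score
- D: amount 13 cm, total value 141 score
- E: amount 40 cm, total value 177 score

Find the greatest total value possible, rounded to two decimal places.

Take in order of value per unit:
- C (200/15 per unit): 9 of 15 → value 9×200/15 = 120.0000, running total 120.00
Total 120.00.

120.00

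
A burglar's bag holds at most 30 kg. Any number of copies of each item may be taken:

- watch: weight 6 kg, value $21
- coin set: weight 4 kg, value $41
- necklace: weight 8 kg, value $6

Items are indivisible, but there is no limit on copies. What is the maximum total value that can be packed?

Best value-per-unit is coin set at 41/4, and filling with it alone uses weight 7×4=28. No mix of the others beats 7×41 = 287.

$287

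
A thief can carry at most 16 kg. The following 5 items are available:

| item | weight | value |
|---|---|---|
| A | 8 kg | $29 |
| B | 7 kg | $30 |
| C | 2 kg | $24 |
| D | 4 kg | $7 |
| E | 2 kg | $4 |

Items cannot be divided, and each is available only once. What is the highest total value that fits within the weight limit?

$65

Check high-value combinations within 16 kg:
- B+C+D+E: weight 7+2+4+2=15, value 30+24+7+4=65
- A+C+D+E: weight 8+2+4+2=16, value 29+24+7+4=64
- B+C+D: weight 7+2+4=13, value 30+24+7=61
- A+C+D: weight 8+2+4=14, value 29+24+7=60
- A+B: weight 8+7=15, value 29+30=59
Best: $65.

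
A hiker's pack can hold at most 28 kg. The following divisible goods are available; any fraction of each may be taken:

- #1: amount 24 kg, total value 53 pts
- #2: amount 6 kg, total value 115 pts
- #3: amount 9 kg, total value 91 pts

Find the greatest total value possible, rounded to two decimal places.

Take in order of value per unit:
- #2 (115/6 per unit): all 6 → value 115, running total 115.00
- #3 (91/9 per unit): all 9 → value 91, running total 206.00
- #1 (53/24 per unit): 13 of 24 → value 13×53/24 = 28.7083, running total 234.71
Total 234.71.

234.71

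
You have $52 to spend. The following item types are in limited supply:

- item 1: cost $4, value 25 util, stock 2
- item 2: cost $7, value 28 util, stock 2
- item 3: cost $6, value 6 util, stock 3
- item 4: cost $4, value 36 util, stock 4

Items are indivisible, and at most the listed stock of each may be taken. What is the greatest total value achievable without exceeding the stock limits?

262 util

Top feasible selections:
- 2×item 1 + 2×item 2 + 2×item 3 + 4×item 4: cost 50, value 262
- 2×item 1 + 2×item 2 + 1×item 3 + 4×item 4: cost 44, value 256
- 2×item 1 + 2×item 2 + 4×item 4: cost 38, value 250
- 1×item 1 + 2×item 2 + 3×item 3 + 4×item 4: cost 52, value 243
Best: 262 util.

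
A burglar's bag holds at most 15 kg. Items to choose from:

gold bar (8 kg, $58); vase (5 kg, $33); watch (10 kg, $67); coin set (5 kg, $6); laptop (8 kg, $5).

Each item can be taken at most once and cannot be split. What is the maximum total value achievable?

$100

Check high-value combinations within 15 kg:
- vase+watch: weight 5+10=15, value 33+67=100
- gold bar+vase: weight 8+5=13, value 58+33=91
- watch+coin set: weight 10+5=15, value 67+6=73
- watch: weight 10, value 67
- gold bar+coin set: weight 8+5=13, value 58+6=64
Best: $100.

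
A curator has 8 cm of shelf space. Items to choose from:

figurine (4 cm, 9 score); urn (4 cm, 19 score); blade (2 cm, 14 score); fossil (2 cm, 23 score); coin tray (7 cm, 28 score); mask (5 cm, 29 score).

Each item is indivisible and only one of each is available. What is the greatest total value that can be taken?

56 score

Check high-value combinations within 8 cm:
- urn+blade+fossil: length 4+2+2=8, value 19+14+23=56
- fossil+mask: length 2+5=7, value 23+29=52
- figurine+blade+fossil: length 4+2+2=8, value 9+14+23=46
- blade+mask: length 2+5=7, value 14+29=43
- urn+fossil: length 4+2=6, value 19+23=42
Best: 56 score.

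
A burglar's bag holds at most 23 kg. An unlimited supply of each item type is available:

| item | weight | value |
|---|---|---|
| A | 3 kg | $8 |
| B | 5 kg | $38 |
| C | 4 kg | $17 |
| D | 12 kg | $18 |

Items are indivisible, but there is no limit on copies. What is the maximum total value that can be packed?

$160

Best value-per-unit is B at 38/5; filling with it alone gives 4×38 = 152.
Optimal mix: 1×A + 4×B → weight 23, value 160.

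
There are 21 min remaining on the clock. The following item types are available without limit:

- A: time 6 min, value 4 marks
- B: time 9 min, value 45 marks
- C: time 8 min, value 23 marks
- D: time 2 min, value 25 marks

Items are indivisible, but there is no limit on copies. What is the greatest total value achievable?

Best value-per-unit is D at 25/2, and filling with it alone uses time 10×2=20. No mix of the others beats 10×25 = 250.

250 marks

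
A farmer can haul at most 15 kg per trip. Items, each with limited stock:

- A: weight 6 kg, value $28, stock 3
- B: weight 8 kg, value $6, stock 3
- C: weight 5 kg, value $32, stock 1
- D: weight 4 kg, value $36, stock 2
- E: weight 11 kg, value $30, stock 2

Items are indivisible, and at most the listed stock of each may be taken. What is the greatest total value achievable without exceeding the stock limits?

$104

Best selections within weight 15 and stock limits:
- 1×C + 2×D: weight 13, value 104
- 1×A + 2×D: weight 14, value 100
- 1×A + 1×C + 1×D: weight 15, value 96
Best: $104.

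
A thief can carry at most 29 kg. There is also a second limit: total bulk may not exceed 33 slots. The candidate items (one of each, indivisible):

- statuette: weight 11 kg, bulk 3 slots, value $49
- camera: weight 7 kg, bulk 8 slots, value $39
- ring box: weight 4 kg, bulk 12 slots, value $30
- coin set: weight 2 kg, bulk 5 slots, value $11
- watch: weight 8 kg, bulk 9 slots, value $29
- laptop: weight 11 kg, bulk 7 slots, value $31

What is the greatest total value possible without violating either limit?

Feasible sets respecting both limits:
- statuette+camera+ring box+coin set: weight 24, bulk 28, value 129
- statuette+camera+coin set+watch: weight 28, bulk 25, value 128
- statuette+ring box+coin set+laptop: weight 28, bulk 27, value 121
Best: $129.

$129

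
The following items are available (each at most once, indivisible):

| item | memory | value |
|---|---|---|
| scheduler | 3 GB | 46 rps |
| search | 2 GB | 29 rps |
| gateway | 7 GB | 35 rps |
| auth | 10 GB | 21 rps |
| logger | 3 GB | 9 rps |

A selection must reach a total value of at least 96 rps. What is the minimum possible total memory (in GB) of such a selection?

Subsets with value ≥ 96, sorted by total memory:
- scheduler+search+gateway: memory 12, value 110
- scheduler+search+gateway+logger: memory 15, value 119
- scheduler+search+auth: memory 15, value 96
Minimum memory: 12 GB.

12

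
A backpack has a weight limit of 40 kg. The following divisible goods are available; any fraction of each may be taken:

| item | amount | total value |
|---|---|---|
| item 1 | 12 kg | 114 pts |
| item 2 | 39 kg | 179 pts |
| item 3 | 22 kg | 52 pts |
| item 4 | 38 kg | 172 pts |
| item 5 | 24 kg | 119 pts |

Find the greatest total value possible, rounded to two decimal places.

Take in order of value per unit:
- item 1 (114/12 per unit): all 12 → value 114, running total 114.00
- item 5 (119/24 per unit): all 24 → value 119, running total 233.00
- item 2 (179/39 per unit): 4 of 39 → value 4×179/39 = 18.3590, running total 251.36
Total 251.36.

251.36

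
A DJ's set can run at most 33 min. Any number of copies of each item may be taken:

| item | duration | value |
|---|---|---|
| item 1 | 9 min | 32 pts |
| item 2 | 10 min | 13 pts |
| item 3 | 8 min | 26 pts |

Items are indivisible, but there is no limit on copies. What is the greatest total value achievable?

Best value-per-unit is item 1 at 32/9; filling with it alone gives 3×32 = 96.
Optimal mix: 1×item 1 + 3×item 3 → duration 33, value 110.

110 pts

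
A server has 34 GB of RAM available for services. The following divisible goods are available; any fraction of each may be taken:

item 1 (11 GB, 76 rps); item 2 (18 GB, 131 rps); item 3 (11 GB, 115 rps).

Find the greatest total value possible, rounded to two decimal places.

Take in order of value per unit:
- item 3 (115/11 per unit): all 11 → value 115, running total 115.00
- item 2 (131/18 per unit): all 18 → value 131, running total 246.00
- item 1 (76/11 per unit): 5 of 11 → value 5×76/11 = 34.5455, running total 280.55
Total 280.55.

280.55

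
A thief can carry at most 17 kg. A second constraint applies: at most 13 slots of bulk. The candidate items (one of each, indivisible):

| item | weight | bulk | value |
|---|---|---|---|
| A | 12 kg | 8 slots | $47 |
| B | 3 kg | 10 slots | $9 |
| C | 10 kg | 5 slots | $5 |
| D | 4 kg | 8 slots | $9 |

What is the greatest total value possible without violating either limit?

$47

Feasible sets respecting both limits:
- A: weight 12, bulk 8, value 47
- C+D: weight 14, bulk 13, value 14
- B: weight 3, bulk 10, value 9
Best: $47.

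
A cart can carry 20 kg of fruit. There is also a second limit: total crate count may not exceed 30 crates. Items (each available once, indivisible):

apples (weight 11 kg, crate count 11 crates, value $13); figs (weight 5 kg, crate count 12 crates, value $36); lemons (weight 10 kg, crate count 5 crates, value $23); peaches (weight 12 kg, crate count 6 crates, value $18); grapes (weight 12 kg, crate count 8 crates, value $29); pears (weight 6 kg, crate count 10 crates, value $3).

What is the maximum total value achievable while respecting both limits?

$65

Feasible sets respecting both limits:
- figs+grapes: weight 17, crate count 20, value 65
- figs+lemons: weight 15, crate count 17, value 59
- figs+peaches: weight 17, crate count 18, value 54
Best: $65.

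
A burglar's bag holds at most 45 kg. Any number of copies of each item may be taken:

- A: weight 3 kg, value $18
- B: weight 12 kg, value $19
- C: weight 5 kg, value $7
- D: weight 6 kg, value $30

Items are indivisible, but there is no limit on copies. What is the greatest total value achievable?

Best value-per-unit is A at 18/3, and filling with it alone uses weight 15×3=45. No mix of the others beats 15×18 = 270.

$270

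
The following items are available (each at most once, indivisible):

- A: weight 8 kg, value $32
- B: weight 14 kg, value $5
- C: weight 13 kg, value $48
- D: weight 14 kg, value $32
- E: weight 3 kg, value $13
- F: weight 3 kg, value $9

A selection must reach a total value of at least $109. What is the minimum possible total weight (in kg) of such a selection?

Subsets with value ≥ 109, sorted by total weight:
- A+C+D: weight 35, value 112
- A+C+D+E: weight 38, value 125
- A+C+D+F: weight 38, value 121
Minimum weight: 35 kg.

35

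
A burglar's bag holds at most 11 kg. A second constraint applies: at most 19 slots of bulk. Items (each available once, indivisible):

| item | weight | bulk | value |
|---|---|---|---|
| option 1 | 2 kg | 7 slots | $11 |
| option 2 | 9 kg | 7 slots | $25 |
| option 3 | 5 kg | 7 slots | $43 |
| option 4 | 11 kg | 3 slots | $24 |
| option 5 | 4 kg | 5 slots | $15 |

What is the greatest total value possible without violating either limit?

$69

Feasible sets respecting both limits:
- option 1+option 3+option 5: weight 11, bulk 19, value 69
- option 3+option 5: weight 9, bulk 12, value 58
- option 1+option 3: weight 7, bulk 14, value 54
- option 3: weight 5, bulk 7, value 43
Best: $69.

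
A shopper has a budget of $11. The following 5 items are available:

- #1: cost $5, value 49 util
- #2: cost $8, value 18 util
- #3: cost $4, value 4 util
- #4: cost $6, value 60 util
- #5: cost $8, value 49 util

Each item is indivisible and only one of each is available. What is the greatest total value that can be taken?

Check high-value combinations within $11:
- #1+#4: cost 5+6=11, value 49+60=109
- #3+#4: cost 4+6=10, value 4+60=64
- #4: cost 6, value 60
- #1+#3: cost 5+4=9, value 49+4=53
- #1: cost 5, value 49
Best: 109 util.

109 util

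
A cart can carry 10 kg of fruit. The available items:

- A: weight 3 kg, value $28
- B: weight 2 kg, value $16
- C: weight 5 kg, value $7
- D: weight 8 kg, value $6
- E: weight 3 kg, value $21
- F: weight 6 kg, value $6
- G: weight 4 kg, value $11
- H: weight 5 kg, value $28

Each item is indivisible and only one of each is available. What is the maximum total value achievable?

This is a 0/1 knapsack; check combinations near the capacity.
- A+B+H: weight 3+2+5=10, value 28+16+28=72
- A+B+E: weight 3+2+3=8, value 28+16+21=65
- B+E+H: weight 2+3+5=10, value 16+21+28=65
Best: $72.

$72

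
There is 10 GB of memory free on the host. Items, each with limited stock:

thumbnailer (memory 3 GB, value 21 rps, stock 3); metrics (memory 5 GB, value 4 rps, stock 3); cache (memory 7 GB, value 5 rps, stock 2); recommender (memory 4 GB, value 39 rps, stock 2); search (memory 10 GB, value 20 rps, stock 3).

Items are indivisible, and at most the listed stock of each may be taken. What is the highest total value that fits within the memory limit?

Best selections within memory 10 and stock limits:
- 2×thumbnailer + 1×recommender: memory 10, value 81
- 2×recommender: memory 8, value 78
Best: 81 rps.

81 rps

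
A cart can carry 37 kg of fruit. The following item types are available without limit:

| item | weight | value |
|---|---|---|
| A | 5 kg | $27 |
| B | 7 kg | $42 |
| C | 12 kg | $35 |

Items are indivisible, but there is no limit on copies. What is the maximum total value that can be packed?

$210

Best value-per-unit is B at 42/7, and filling with it alone uses weight 5×7=35. No mix of the others beats 5×42 = 210.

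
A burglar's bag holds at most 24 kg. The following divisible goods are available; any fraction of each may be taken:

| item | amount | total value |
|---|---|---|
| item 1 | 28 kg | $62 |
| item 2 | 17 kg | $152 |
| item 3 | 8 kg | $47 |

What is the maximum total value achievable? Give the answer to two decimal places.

193.13

Take in order of value per unit:
- item 2 (152/17 per unit): all 17 → value 152, running total 152.00
- item 3 (47/8 per unit): 7 of 8 → value 7×47/8 = 41.1250, running total 193.13
Total 193.13.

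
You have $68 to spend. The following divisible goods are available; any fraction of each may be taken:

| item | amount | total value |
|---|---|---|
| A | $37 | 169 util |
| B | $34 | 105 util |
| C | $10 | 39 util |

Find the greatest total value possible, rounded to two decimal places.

272.85

Take in order of value per unit:
- A (169/37 per unit): all 37 → value 169, running total 169.00
- C (39/10 per unit): all 10 → value 39, running total 208.00
- B (105/34 per unit): 21 of 34 → value 21×105/34 = 64.8529, running total 272.85
Total 272.85.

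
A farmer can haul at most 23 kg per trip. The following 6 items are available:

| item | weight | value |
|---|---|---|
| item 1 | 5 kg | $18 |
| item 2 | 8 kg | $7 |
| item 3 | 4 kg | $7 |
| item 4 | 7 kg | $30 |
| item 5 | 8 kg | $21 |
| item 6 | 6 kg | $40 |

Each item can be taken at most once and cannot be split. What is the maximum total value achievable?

This is a 0/1 knapsack; check combinations near the capacity.
- item 1+item 3+item 4+item 6: weight 5+4+7+6=22, value 18+7+30+40=95
- item 4+item 5+item 6: weight 7+8+6=21, value 30+21+40=91
- item 1+item 4+item 6: weight 5+7+6=18, value 18+30+40=88
- item 1+item 3+item 5+item 6: weight 5+4+8+6=23, value 18+7+21+40=86
Best: $95.

$95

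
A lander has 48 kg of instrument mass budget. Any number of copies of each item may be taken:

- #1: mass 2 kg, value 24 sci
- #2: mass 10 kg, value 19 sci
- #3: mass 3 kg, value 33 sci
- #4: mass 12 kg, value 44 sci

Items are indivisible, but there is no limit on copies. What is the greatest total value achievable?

576 sci

Best value-per-unit is #1 at 24/2, and filling with it alone uses mass 24×2=48. No mix of the others beats 24×24 = 576.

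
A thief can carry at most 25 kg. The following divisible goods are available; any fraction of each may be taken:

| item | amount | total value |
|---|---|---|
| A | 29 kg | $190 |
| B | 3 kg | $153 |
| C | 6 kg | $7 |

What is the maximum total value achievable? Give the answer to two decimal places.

Take in order of value per unit:
- B (153/3 per unit): all 3 → value 153, running total 153.00
- A (190/29 per unit): 22 of 29 → value 22×190/29 = 144.1379, running total 297.14
Total 297.14.

297.14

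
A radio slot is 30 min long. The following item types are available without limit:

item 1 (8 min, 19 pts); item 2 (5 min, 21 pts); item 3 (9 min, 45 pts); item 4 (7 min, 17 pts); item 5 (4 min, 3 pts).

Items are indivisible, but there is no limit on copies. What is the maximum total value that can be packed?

135 pts

Best value-per-unit is item 3 at 45/9, and filling with it alone uses duration 3×9=27. No mix of the others beats 3×45 = 135.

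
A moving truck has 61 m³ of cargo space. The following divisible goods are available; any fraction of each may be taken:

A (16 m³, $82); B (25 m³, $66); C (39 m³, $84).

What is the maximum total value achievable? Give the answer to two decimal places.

Take in order of value per unit:
- A (82/16 per unit): all 16 → value 82, running total 82.00
- B (66/25 per unit): all 25 → value 66, running total 148.00
- C (84/39 per unit): 20 of 39 → value 20×84/39 = 43.0769, running total 191.08
Total 191.08.

191.08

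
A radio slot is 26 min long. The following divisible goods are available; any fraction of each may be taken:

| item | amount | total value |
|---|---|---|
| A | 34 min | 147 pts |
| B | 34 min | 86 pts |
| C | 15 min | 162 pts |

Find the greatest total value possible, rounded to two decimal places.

209.56

Take in order of value per unit:
- C (162/15 per unit): all 15 → value 162, running total 162.00
- A (147/34 per unit): 11 of 34 → value 11×147/34 = 47.5588, running total 209.56
Total 209.56.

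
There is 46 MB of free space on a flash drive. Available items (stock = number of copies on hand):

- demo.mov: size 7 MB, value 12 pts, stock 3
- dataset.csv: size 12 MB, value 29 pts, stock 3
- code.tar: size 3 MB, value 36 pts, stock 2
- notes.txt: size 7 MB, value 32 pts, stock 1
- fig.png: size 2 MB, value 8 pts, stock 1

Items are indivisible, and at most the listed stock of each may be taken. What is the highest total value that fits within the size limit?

Best selections within size 46 and stock limits:
- 1×demo.mov + 2×dataset.csv + 2×code.tar + 1×notes.txt + 1×fig.png: size 46, value 182
- 1×demo.mov + 2×dataset.csv + 2×code.tar + 1×notes.txt: size 44, value 174
- 2×dataset.csv + 2×code.tar + 1×notes.txt + 1×fig.png: size 39, value 170
- 3×demo.mov + 1×dataset.csv + 2×code.tar + 1×notes.txt: size 46, value 169
Best: 182 pts.

182 pts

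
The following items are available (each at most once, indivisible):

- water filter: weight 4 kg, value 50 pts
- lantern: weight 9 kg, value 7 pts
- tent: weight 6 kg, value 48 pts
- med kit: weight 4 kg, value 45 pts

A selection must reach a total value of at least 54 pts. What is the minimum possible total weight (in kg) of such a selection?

8

Subsets with value ≥ 54, sorted by total weight:
- water filter+med kit: weight 8, value 95
- water filter+tent: weight 10, value 98
- tent+med kit: weight 10, value 93
Minimum weight: 8 kg.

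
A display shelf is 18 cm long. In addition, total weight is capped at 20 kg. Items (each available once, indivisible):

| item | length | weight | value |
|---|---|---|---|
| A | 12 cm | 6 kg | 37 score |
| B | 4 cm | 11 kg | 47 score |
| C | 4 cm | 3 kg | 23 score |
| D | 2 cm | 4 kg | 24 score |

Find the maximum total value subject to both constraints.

94 score

Feasible sets respecting both limits:
- B+C+D: length 10, weight 18, value 94
- A+B: length 16, weight 17, value 84
- A+C+D: length 18, weight 13, value 84
Best: 94 score.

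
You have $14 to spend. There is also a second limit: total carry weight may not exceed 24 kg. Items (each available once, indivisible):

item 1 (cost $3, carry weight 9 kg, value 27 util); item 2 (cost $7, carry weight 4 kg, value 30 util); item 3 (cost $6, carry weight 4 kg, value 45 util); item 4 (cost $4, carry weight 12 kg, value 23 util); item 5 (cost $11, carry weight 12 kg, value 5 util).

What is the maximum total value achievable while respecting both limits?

Feasible sets respecting both limits:
- item 2+item 3: cost 13, carry weight 8, value 75
- item 1+item 3: cost 9, carry weight 13, value 72
- item 3+item 4: cost 10, carry weight 16, value 68
Best: 75 util.

75 util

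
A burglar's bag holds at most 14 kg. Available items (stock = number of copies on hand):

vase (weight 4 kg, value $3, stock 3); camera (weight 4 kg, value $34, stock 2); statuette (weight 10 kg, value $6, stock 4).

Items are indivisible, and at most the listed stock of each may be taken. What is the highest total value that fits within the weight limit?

Best selections within weight 14 and stock limits:
- 1×vase + 2×camera: weight 12, value 71
- 2×camera: weight 8, value 68
Best: $71.

$71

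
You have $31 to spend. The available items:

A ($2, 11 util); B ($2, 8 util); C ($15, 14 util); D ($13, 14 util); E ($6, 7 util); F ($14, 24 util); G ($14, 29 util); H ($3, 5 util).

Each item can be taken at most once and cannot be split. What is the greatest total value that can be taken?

Check high-value combinations within $31:
- A+F+G: cost 2+14+14=30, value 11+24+29=64
- A+B+D+G: cost 2+2+13+14=31, value 11+8+14+29=62
- B+F+G: cost 2+14+14=30, value 8+24+29=61
- A+B+E+G+H: cost 2+2+6+14+3=27, value 11+8+7+29+5=60
Best: 64 util.

64 util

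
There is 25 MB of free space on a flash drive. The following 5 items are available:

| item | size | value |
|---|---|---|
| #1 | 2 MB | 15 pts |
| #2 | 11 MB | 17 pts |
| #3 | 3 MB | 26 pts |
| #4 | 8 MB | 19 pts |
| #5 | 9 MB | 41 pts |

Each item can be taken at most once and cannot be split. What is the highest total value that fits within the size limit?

101 pts

Check high-value combinations within 25 MB:
- #1+#3+#4+#5: size 2+3+8+9=22, value 15+26+19+41=101
- #1+#2+#3+#5: size 2+11+3+9=25, value 15+17+26+41=99
- #3+#4+#5: size 3+8+9=20, value 26+19+41=86
Best: 101 pts.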